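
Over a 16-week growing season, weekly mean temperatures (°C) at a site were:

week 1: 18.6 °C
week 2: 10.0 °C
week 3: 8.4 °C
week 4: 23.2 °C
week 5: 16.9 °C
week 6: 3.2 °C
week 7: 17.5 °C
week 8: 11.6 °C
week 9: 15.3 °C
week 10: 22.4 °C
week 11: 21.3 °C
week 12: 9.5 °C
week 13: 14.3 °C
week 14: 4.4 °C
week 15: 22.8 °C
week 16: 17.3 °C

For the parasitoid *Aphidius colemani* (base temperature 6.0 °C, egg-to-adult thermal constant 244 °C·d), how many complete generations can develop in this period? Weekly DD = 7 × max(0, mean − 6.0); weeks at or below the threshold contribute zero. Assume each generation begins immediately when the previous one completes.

4 generations

Weekly DD (7 × max(0, T̄ − 6.0)): 88.2, 28.0, 16.8, 120.4, 76.3, 0.0, 80.5, 39.2, 65.1, 114.8, 107.1, 24.5, 58.1, 0.0, 117.6, 79.1.
Season total = 1015.7 DD.
Complete generations = ⌊1015.7 / 244⌋ = 4.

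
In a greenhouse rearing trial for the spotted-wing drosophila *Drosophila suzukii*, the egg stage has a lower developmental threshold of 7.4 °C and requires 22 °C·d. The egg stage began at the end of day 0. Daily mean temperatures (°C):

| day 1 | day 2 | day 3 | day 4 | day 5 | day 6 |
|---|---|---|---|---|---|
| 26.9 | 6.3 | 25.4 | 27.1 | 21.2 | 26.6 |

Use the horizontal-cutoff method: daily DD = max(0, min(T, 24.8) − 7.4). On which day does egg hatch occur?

Daily DD above 7.4 °C (capped at 17.4): 17.4, 0.0, 17.4, 17.4, 13.8, 17.4.
Cumulative: 17.4, 17.4, 34.8, 52.2, 66.0, 83.4.
The total first reaches 22 DD on day 3.

day 3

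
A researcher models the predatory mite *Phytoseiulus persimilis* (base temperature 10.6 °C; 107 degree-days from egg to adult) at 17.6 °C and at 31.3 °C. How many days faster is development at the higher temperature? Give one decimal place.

10.1 days

At 17.6 °C: 107 / (17.6 − 10.6) = 107 / 7.0 = 15.286 d.
At 31.3 °C: 107 / (31.3 − 10.6) = 107 / 20.7 = 5.169 d.
Difference = |15.286 − 5.169| = 10.117 ≈ 10.1 days.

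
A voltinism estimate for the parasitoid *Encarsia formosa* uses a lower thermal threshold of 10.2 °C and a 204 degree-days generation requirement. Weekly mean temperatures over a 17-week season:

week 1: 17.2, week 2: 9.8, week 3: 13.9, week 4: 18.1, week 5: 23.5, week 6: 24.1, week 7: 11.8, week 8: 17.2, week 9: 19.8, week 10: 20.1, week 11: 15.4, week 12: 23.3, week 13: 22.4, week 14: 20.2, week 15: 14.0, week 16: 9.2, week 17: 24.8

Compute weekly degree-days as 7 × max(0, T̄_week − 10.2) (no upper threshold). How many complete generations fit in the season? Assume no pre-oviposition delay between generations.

Weekly DD (7 × max(0, T̄ − 10.2)): 49.0, 0.0, 25.9, 55.3, 93.1, 97.3, 11.2, 49.0, 67.2, 69.3, 36.4, 91.7, 85.4, 70.0, 26.6, 0.0, 102.2.
Season total = 929.6 DD.
Complete generations = ⌊929.6 / 204⌋ = 4.

4 generations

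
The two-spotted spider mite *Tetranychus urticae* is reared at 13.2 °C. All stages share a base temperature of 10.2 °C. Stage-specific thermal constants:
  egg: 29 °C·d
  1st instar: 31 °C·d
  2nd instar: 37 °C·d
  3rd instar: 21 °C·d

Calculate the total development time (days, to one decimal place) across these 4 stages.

39.3 days

Daily accumulation at 13.2 °C = 13.2 − 10.2 = 3.0 DD/day.
Total K = 29 + 31 + 37 + 21 = 118 DD.
Total duration = 118 / 3.0 = 39.333 ≈ 39.3 days.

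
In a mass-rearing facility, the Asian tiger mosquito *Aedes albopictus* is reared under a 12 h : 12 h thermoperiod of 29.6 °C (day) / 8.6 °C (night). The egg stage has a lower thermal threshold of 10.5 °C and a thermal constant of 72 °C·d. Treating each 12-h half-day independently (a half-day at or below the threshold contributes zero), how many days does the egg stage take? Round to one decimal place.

7.5 days

Day half: max(0, 29.6 − 10.5) × 0.5 = 19.1 × 0.5 = 9.55 DD.
Night half: max(0, 8.6 − 10.5) × 0.5 = 0.0 × 0.5 = 0.00 DD.
Per 24 h: 9.55 DD/day.
Duration = 72 / 9.55 = 7.539 ≈ 7.5 days.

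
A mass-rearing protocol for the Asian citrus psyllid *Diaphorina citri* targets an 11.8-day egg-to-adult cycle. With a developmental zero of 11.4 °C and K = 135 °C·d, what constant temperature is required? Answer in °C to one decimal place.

Required daily accumulation = 135 / 11.8 = 11.441 DD/day.
T = T_base + 11.441 = 11.4 + 11.441 = 22.841 ≈ 22.8 °C.

22.8 °C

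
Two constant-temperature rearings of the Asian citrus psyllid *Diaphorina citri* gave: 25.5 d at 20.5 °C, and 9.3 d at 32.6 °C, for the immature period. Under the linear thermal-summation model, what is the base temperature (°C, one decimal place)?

13.6 °C

Linear rate model ⇒ the product D·(T − T_b) is constant across temperatures.
25.5·(20.5 − T_b) = 9.3·(32.6 − T_b)
T_b = (25.5·20.5 − 9.3·32.6) / (25.5 − 9.3) = 219.57 / 16.2 = 13.554 °C ≈ 13.6 °C.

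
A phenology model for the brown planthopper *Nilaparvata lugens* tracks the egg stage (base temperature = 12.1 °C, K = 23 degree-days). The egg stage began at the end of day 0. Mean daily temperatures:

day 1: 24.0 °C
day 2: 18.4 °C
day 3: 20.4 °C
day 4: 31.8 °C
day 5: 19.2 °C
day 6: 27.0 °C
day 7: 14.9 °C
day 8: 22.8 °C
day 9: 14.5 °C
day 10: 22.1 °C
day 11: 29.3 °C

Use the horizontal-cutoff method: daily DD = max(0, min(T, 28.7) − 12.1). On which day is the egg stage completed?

Daily DD above 12.1 °C (capped at 16.6): 11.9, 6.3, 8.3, 16.6, 7.1, 14.9, 2.8, 10.7, 2.4, 10.0, 16.6.
Cumulative: 11.9, 18.2, 26.5, 43.1, 50.2, 65.1, 67.9, 78.6, 81.0, 91.0, 107.6.
The total first reaches 23 DD on day 3.

day 3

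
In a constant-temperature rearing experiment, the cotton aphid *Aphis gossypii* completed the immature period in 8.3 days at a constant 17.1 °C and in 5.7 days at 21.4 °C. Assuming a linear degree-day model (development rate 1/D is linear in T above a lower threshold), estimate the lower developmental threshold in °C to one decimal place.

7.7 °C

Equal thermal constants: D₁(T₁ − T_b) = D₂(T₂ − T_b).
8.3·(17.1 − T_b) = 5.7·(21.4 − T_b)
T_b = (8.3·17.1 − 5.7·21.4) / (8.3 − 5.7) = 19.95 / 2.6 = 7.673 °C ≈ 7.7 °C.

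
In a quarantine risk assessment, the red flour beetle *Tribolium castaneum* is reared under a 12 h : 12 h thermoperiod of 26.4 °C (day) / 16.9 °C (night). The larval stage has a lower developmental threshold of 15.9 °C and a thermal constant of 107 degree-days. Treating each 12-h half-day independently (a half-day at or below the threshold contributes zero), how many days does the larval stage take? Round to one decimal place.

Day half: max(0, 26.4 − 15.9) × 0.5 = 10.5 × 0.5 = 5.25 DD.
Night half: max(0, 16.9 − 15.9) × 0.5 = 1.0 × 0.5 = 0.50 DD.
Per 24 h: 5.75 DD/day.
Duration = 107 / 5.75 = 18.609 ≈ 18.6 days.

18.6 days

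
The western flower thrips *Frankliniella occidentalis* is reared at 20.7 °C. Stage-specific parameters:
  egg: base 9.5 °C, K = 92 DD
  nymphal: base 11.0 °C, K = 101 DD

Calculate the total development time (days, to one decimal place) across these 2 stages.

egg: 92 / (20.7 − 9.5) = 92 / 11.2 = 8.214 d.
nymphal: 101 / (20.7 − 11.0) = 101 / 9.7 = 10.412 d.
Sum = 18.627 ≈ 18.6 days.

18.6 days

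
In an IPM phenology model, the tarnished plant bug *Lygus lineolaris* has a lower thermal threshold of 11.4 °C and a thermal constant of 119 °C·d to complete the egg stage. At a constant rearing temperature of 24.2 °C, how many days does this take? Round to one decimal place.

9.3 days

Daily accumulation = 24.2 − 11.4 = 12.8 DD/day.
Duration = 119 / 12.8 = 9.297 ≈ 9.3 days.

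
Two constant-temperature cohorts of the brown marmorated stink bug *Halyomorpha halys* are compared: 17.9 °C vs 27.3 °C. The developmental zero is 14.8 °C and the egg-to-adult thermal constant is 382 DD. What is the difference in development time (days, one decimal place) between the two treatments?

At 17.9 °C: 382 / (17.9 − 14.8) = 382 / 3.1 = 123.226 d.
At 27.3 °C: 382 / (27.3 − 14.8) = 382 / 12.5 = 30.560 d.
Difference = |123.226 − 30.560| = 92.666 ≈ 92.7 days.

92.7 days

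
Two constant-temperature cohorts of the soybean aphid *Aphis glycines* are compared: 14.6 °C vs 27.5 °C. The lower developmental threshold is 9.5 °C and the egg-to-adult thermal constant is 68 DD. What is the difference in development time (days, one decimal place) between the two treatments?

9.6 days

At 14.6 °C: 68 / (14.6 − 9.5) = 68 / 5.1 = 13.333 d.
At 27.5 °C: 68 / (27.5 − 9.5) = 68 / 18.0 = 3.778 d.
Difference = |13.333 − 3.778| = 9.556 ≈ 9.6 days.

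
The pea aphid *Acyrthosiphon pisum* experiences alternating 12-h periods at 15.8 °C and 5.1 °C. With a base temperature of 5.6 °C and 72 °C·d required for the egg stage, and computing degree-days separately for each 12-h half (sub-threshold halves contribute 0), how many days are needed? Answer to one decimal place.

Day half: max(0, 15.8 − 5.6) × 0.5 = 10.2 × 0.5 = 5.10 DD.
Night half: max(0, 5.1 − 5.6) × 0.5 = 0.0 × 0.5 = 0.00 DD.
Per 24 h: 5.10 DD/day.
Duration = 72 / 5.10 = 14.118 ≈ 14.1 days.

14.1 days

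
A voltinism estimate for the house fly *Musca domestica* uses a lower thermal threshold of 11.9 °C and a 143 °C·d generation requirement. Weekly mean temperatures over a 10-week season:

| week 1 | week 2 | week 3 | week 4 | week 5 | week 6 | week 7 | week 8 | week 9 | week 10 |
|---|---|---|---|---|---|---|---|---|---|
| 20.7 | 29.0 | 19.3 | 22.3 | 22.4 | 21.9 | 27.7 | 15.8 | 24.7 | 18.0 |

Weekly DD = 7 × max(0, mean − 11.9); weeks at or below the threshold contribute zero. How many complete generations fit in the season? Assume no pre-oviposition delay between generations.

5 generations

Weekly DD (7 × max(0, T̄ − 11.9)): 61.6, 119.7, 51.8, 72.8, 73.5, 70.0, 110.6, 27.3, 89.6, 42.7.
Season total = 719.6 DD.
Complete generations = ⌊719.6 / 143⌋ = 5.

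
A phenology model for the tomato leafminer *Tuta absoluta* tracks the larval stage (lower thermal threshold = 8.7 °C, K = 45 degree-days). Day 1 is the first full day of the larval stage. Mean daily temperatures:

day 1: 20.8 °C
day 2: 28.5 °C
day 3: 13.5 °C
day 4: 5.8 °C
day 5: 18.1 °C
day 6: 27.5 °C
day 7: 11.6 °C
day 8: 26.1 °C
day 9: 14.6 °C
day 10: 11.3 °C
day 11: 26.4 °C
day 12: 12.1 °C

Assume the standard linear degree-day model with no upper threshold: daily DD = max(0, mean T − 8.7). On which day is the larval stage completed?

Daily DD above 8.7 °C: 12.1, 19.8, 4.8, 0.0, 9.4, 18.8, 2.9, 17.4, 5.9, 2.6, 17.7, 3.4.
Cumulative: 12.1, 31.9, 36.7, 36.7, 46.1, 64.9, 67.8, 85.2, 91.1, 93.7, 111.4, 114.8.
The total first reaches 45 DD on day 5.

day 5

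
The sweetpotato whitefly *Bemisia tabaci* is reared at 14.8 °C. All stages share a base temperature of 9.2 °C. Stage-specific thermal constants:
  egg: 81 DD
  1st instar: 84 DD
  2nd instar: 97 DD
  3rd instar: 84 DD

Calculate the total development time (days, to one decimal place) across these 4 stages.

61.8 days

Daily accumulation at 14.8 °C = 14.8 − 9.2 = 5.6 DD/day.
Total K = 81 + 84 + 97 + 84 = 346 DD.
Total duration = 346 / 5.6 = 61.786 ≈ 61.8 days.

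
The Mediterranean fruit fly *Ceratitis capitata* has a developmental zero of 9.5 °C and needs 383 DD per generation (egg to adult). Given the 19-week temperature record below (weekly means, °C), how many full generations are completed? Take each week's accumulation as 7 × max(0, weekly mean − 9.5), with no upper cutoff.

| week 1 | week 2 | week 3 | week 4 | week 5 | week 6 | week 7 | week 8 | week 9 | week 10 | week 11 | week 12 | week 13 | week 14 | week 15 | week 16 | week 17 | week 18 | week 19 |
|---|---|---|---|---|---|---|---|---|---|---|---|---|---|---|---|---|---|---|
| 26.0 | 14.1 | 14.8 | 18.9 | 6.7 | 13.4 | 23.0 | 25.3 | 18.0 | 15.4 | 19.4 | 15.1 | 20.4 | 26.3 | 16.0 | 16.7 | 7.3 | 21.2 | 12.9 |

2 generations

Weekly DD (7 × max(0, T̄ − 9.5)): 115.5, 32.2, 37.1, 65.8, 0.0, 27.3, 94.5, 110.6, 59.5, 41.3, 69.3, 39.2, 76.3, 117.6, 45.5, 50.4, 0.0, 81.9, 23.8.
Season total = 1087.8 DD.
Complete generations = ⌊1087.8 / 383⌋ = 2.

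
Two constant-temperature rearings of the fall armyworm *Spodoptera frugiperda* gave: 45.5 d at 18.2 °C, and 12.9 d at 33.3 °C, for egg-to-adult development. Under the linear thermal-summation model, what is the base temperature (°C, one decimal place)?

Linear rate model ⇒ the product D·(T − T_b) is constant across temperatures.
45.5·(18.2 − T_b) = 12.9·(33.3 − T_b)
T_b = (45.5·18.2 − 12.9·33.3) / (45.5 − 12.9) = 398.53 / 32.6 = 12.225 °C ≈ 12.2 °C.

12.2 °C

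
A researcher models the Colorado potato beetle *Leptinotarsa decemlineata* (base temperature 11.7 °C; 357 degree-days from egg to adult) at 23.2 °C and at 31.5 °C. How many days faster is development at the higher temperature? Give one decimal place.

At 23.2 °C: 357 / (23.2 − 11.7) = 357 / 11.5 = 31.043 d.
At 31.5 °C: 357 / (31.5 − 11.7) = 357 / 19.8 = 18.030 d.
Difference = |31.043 − 18.030| = 13.013 ≈ 13.0 days.

13.0 days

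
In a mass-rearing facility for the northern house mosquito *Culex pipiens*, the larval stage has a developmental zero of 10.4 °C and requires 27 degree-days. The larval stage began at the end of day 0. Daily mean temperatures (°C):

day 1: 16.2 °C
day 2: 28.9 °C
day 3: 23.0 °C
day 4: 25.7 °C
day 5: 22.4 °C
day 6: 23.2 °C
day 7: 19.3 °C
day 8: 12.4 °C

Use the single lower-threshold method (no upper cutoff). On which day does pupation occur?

day 3

Daily DD above 10.4 °C: 5.8, 18.5, 12.6, 15.3, 12.0, 12.8, 8.9, 2.0.
Cumulative: 5.8, 24.3, 36.9, 52.2, 64.2, 77.0, 85.9, 87.9.
The total first reaches 27 DD on day 3.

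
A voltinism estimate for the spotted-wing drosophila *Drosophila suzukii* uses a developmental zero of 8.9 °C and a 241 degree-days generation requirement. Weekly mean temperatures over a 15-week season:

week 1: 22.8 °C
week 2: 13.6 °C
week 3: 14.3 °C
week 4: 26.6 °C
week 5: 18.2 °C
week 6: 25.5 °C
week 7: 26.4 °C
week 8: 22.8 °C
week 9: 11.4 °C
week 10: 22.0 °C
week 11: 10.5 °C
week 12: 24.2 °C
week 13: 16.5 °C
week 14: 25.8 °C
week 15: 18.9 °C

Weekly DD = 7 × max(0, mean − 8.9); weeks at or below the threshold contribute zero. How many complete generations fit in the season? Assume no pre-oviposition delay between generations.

Weekly DD (7 × max(0, T̄ − 8.9)): 97.3, 32.9, 37.8, 123.9, 65.1, 116.2, 122.5, 97.3, 17.5, 91.7, 11.2, 107.1, 53.2, 118.3, 70.0.
Season total = 1162.0 DD.
Complete generations = ⌊1162.0 / 241⌋ = 4.

4 generations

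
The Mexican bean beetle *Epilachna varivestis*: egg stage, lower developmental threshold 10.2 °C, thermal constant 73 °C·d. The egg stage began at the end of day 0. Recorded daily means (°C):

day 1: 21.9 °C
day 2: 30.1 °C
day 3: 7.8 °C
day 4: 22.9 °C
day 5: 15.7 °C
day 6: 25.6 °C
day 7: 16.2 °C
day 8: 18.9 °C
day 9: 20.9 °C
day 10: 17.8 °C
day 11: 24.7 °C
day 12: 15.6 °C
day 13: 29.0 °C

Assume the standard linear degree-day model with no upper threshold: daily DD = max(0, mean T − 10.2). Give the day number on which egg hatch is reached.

day 8

Daily DD above 10.2 °C: 11.7, 19.9, 0.0, 12.7, 5.5, 15.4, 6.0, 8.7, 10.7, 7.6, 14.5, 5.4, 18.8.
Cumulative: 11.7, 31.6, 31.6, 44.3, 49.8, 65.2, 71.2, 79.9, 90.6, 98.2, 112.7, 118.1, 136.9.
The total first reaches 73 DD on day 8.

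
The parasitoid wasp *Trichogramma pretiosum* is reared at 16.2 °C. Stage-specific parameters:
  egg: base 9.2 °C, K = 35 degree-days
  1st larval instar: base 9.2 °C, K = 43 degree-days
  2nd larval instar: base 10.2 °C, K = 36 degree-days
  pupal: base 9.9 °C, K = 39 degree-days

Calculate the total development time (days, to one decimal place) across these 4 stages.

egg: 35 / (16.2 − 9.2) = 35 / 7.0 = 5.000 d.
1st larval instar: 43 / (16.2 − 9.2) = 43 / 7.0 = 6.143 d.
2nd larval instar: 36 / (16.2 − 10.2) = 36 / 6.0 = 6.000 d.
pupal: 39 / (16.2 − 9.9) = 39 / 6.3 = 6.190 d.
Sum = 23.333 ≈ 23.3 days.

23.3 days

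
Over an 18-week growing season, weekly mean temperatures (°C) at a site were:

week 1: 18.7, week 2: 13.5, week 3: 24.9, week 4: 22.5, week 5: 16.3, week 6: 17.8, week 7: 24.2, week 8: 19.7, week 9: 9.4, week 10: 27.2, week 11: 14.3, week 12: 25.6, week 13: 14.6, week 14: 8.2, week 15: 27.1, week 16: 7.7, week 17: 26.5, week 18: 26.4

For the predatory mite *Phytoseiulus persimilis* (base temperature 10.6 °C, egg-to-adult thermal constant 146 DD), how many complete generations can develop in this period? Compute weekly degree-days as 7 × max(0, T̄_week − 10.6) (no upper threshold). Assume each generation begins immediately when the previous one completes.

7 generations

Weekly DD (7 × max(0, T̄ − 10.6)): 56.7, 20.3, 100.1, 83.3, 39.9, 50.4, 95.2, 63.7, 0.0, 116.2, 25.9, 105.0, 28.0, 0.0, 115.5, 0.0, 111.3, 110.6.
Season total = 1122.1 DD.
Complete generations = ⌊1122.1 / 146⌋ = 7.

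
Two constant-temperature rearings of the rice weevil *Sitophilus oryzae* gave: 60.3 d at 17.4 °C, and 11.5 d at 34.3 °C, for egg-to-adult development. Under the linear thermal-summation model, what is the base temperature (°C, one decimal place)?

13.4 °C

Linear rate model ⇒ the product D·(T − T_b) is constant across temperatures.
60.3·(17.4 − T_b) = 11.5·(34.3 − T_b)
T_b = (60.3·17.4 − 11.5·34.3) / (60.3 − 11.5) = 654.77 / 48.8 = 13.417 °C ≈ 13.4 °C.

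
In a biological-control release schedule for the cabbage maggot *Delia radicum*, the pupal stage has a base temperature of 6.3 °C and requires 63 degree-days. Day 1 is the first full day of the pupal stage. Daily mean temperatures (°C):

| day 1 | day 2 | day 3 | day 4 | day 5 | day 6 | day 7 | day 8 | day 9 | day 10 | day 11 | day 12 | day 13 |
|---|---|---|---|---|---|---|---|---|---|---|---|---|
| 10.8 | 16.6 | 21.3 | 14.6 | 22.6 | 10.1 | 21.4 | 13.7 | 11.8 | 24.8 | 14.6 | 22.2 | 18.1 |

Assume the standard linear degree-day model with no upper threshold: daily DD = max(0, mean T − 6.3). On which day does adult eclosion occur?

day 7

Daily DD above 6.3 °C: 4.5, 10.3, 15.0, 8.3, 16.3, 3.8, 15.1, 7.4, 5.5, 18.5, 8.3, 15.9, 11.8.
Cumulative: 4.5, 14.8, 29.8, 38.1, 54.4, 58.2, 73.3, 80.7, 86.2, 104.7, 113.0, 128.9, 140.7.
The total first reaches 63 DD on day 7.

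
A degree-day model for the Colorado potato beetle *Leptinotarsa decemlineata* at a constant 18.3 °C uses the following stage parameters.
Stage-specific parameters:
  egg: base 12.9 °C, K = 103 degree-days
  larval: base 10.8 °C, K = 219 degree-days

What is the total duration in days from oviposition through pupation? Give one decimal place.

egg: 103 / (18.3 − 12.9) = 103 / 5.4 = 19.074 d.
larval: 219 / (18.3 − 10.8) = 219 / 7.5 = 29.200 d.
Sum = 48.274 ≈ 48.3 days.

48.3 days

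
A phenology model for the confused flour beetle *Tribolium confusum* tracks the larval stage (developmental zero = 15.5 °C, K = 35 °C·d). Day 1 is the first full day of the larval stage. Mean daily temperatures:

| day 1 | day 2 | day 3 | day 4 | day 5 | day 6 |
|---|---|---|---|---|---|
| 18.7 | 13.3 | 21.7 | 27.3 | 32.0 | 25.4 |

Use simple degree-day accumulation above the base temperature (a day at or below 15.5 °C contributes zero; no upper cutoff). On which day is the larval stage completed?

day 5

Daily DD above 15.5 °C: 3.2, 0.0, 6.2, 11.8, 16.5, 9.9.
Cumulative: 3.2, 3.2, 9.4, 21.2, 37.7, 47.6.
The total first reaches 35 DD on day 5.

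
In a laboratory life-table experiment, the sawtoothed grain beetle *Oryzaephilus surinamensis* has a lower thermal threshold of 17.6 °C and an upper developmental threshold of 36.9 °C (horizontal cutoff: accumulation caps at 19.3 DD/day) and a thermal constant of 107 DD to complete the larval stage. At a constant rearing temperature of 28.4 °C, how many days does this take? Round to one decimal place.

9.9 days

Daily accumulation = 28.4 − 17.6 = 10.8 DD/day.
Duration = 107 / 10.8 = 9.907 ≈ 9.9 days.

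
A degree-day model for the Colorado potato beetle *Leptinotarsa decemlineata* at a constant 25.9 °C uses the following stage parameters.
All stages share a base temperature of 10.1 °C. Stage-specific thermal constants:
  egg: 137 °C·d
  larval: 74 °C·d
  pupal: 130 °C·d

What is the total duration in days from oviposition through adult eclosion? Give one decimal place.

21.6 days

Daily accumulation at 25.9 °C = 25.9 − 10.1 = 15.8 DD/day.
Total K = 137 + 74 + 130 = 341 DD.
Total duration = 341 / 15.8 = 21.582 ≈ 21.6 days.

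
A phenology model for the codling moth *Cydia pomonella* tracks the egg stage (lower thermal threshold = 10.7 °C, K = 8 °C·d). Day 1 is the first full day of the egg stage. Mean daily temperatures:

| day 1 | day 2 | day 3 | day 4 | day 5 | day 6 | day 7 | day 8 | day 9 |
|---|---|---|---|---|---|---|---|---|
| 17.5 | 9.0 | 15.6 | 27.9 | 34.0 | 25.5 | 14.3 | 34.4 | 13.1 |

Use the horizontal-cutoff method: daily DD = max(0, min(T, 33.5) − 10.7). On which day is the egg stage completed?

Daily DD above 10.7 °C (capped at 22.8): 6.8, 0.0, 4.9, 17.2, 22.8, 14.8, 3.6, 22.8, 2.4.
Cumulative: 6.8, 6.8, 11.7, 28.9, 51.7, 66.5, 70.1, 92.9, 95.3.
The total first reaches 8 DD on day 3.

day 3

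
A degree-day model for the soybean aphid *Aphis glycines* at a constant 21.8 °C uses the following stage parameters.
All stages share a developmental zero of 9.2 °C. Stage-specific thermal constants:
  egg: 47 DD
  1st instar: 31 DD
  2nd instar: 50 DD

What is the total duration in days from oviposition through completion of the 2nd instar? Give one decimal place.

Daily accumulation at 21.8 °C = 21.8 − 9.2 = 12.6 DD/day.
Total K = 47 + 31 + 50 = 128 DD.
Total duration = 128 / 12.6 = 10.159 ≈ 10.2 days.

10.2 days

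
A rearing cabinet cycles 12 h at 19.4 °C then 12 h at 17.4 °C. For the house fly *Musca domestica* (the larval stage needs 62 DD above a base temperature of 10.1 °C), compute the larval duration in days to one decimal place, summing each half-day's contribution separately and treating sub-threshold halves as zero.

Day half: max(0, 19.4 − 10.1) × 0.5 = 9.3 × 0.5 = 4.65 DD.
Night half: max(0, 17.4 − 10.1) × 0.5 = 7.3 × 0.5 = 3.65 DD.
Per 24 h: 8.30 DD/day.
Duration = 62 / 8.30 = 7.470 ≈ 7.5 days.

7.5 days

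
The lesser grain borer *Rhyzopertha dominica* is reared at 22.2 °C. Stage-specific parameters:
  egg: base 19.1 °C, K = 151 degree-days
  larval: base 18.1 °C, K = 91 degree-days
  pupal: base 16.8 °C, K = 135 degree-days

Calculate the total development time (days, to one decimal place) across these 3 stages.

egg: 151 / (22.2 − 19.1) = 151 / 3.1 = 48.710 d.
larval: 91 / (22.2 − 18.1) = 91 / 4.1 = 22.195 d.
pupal: 135 / (22.2 − 16.8) = 135 / 5.4 = 25.000 d.
Sum = 95.905 ≈ 95.9 days.

95.9 days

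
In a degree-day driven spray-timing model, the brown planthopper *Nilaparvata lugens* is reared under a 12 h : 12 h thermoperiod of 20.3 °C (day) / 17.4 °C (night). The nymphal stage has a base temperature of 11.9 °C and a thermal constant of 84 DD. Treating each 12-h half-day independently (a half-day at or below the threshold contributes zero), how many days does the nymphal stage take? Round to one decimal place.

Day half: max(0, 20.3 − 11.9) × 0.5 = 8.4 × 0.5 = 4.20 DD.
Night half: max(0, 17.4 − 11.9) × 0.5 = 5.5 × 0.5 = 2.75 DD.
Per 24 h: 6.95 DD/day.
Duration = 84 / 6.95 = 12.086 ≈ 12.1 days.

12.1 days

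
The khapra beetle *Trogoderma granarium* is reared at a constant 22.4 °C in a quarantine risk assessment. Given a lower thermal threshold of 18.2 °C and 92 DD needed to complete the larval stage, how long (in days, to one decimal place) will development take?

Daily accumulation = 22.4 − 18.2 = 4.2 DD/day.
Duration = 92 / 4.2 = 21.905 ≈ 21.9 days.

21.9 days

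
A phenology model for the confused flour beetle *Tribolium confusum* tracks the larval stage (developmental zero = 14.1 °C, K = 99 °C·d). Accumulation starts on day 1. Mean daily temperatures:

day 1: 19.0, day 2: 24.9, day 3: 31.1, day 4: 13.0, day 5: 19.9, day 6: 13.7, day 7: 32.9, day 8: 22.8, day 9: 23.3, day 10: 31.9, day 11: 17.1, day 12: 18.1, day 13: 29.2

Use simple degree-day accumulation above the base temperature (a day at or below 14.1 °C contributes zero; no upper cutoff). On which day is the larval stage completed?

Daily DD above 14.1 °C: 4.9, 10.8, 17.0, 0.0, 5.8, 0.0, 18.8, 8.7, 9.2, 17.8, 3.0, 4.0, 15.1.
Cumulative: 4.9, 15.7, 32.7, 32.7, 38.5, 38.5, 57.3, 66.0, 75.2, 93.0, 96.0, 100.0, 115.1.
The total first reaches 99 DD on day 12.

day 12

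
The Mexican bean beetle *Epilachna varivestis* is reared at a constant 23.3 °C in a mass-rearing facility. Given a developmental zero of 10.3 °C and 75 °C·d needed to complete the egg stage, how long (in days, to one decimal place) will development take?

5.8 days

Daily accumulation = 23.3 − 10.3 = 13.0 DD/day.
Duration = 75 / 13.0 = 5.769 ≈ 5.8 days.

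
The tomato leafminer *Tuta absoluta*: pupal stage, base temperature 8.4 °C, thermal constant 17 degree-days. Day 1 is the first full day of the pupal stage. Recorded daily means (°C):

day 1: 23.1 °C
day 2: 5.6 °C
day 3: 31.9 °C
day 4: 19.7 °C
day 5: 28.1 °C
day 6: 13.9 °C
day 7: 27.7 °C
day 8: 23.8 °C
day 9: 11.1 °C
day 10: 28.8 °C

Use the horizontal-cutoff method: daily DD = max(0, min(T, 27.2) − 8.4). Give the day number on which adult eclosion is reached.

Daily DD above 8.4 °C (capped at 18.8): 14.7, 0.0, 18.8, 11.3, 18.8, 5.5, 18.8, 15.4, 2.7, 18.8.
Cumulative: 14.7, 14.7, 33.5, 44.8, 63.6, 69.1, 87.9, 103.3, 106.0, 124.8.
The total first reaches 17 DD on day 3.

day 3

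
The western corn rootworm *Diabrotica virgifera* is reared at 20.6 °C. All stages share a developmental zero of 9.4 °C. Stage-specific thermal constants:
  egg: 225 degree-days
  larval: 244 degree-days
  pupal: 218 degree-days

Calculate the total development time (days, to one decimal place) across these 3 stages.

Daily accumulation at 20.6 °C = 20.6 − 9.4 = 11.2 DD/day.
Total K = 225 + 244 + 218 = 687 DD.
Total duration = 687 / 11.2 = 61.339 ≈ 61.3 days.

61.3 days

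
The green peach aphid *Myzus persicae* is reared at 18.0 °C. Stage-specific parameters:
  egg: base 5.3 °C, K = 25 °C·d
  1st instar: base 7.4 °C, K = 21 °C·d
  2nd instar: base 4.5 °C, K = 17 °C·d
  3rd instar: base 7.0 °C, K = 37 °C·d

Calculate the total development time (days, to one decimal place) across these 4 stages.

8.6 days

egg: 25 / (18.0 − 5.3) = 25 / 12.7 = 1.969 d.
1st instar: 21 / (18.0 − 7.4) = 21 / 10.6 = 1.981 d.
2nd instar: 17 / (18.0 − 4.5) = 17 / 13.5 = 1.259 d.
3rd instar: 37 / (18.0 − 7.0) = 37 / 11.0 = 3.364 d.
Sum = 8.573 ≈ 8.6 days.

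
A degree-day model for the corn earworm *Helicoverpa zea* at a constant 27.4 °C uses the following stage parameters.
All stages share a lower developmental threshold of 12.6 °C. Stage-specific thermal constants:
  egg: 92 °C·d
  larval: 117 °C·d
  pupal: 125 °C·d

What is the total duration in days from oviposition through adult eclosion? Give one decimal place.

22.6 days

Daily accumulation at 27.4 °C = 27.4 − 12.6 = 14.8 DD/day.
Total K = 92 + 117 + 125 = 334 DD.
Total duration = 334 / 14.8 = 22.568 ≈ 22.6 days.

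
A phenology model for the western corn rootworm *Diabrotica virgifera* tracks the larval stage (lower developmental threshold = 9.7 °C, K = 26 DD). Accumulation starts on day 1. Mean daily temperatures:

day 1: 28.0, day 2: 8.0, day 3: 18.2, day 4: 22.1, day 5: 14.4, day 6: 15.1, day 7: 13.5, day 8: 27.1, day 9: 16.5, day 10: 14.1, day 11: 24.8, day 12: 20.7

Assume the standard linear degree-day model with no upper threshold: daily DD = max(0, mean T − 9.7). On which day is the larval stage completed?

Daily DD above 9.7 °C: 18.3, 0.0, 8.5, 12.4, 4.7, 5.4, 3.8, 17.4, 6.8, 4.4, 15.1, 11.0.
Cumulative: 18.3, 18.3, 26.8, 39.2, 43.9, 49.3, 53.1, 70.5, 77.3, 81.7, 96.8, 107.8.
The total first reaches 26 DD on day 3.

day 3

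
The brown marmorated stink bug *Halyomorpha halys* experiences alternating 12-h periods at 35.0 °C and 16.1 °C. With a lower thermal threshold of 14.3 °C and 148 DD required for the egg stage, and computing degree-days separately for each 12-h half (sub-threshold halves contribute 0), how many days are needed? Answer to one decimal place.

Day half: max(0, 35.0 − 14.3) × 0.5 = 20.7 × 0.5 = 10.35 DD.
Night half: max(0, 16.1 − 14.3) × 0.5 = 1.8 × 0.5 = 0.90 DD.
Per 24 h: 11.25 DD/day.
Duration = 148 / 11.25 = 13.156 ≈ 13.2 days.

13.2 days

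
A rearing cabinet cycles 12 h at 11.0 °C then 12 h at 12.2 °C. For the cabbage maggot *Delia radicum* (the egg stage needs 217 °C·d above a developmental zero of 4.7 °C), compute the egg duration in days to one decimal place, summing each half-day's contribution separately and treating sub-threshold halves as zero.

Day half: max(0, 11.0 − 4.7) × 0.5 = 6.3 × 0.5 = 3.15 DD.
Night half: max(0, 12.2 − 4.7) × 0.5 = 7.5 × 0.5 = 3.75 DD.
Per 24 h: 6.90 DD/day.
Duration = 217 / 6.90 = 31.449 ≈ 31.4 days.

31.4 days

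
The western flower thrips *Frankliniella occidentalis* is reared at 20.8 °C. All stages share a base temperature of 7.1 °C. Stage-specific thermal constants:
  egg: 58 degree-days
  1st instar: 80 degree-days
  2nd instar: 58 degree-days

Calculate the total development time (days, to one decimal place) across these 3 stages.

14.3 days

Daily accumulation at 20.8 °C = 20.8 − 7.1 = 13.7 DD/day.
Total K = 58 + 80 + 58 = 196 DD.
Total duration = 196 / 13.7 = 14.307 ≈ 14.3 days.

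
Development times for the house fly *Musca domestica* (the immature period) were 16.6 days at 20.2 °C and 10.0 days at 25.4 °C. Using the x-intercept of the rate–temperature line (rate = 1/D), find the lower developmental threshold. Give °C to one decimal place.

12.3 °C

Linear rate model ⇒ the product D·(T − T_b) is constant across temperatures.
16.6·(20.2 − T_b) = 10.0·(25.4 − T_b)
T_b = (16.6·20.2 − 10.0·25.4) / (16.6 − 10.0) = 81.32 / 6.6 = 12.321 °C ≈ 12.3 °C.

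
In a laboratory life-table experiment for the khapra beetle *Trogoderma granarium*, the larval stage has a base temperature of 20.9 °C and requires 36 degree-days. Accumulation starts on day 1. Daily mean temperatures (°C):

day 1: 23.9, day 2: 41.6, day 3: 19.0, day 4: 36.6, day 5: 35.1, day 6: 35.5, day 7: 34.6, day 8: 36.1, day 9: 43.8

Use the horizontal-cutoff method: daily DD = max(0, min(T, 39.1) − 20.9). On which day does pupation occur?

day 4

Daily DD above 20.9 °C (capped at 18.2): 3.0, 18.2, 0.0, 15.7, 14.2, 14.6, 13.7, 15.2, 18.2.
Cumulative: 3.0, 21.2, 21.2, 36.9, 51.1, 65.7, 79.4, 94.6, 112.8.
The total first reaches 36 DD on day 4.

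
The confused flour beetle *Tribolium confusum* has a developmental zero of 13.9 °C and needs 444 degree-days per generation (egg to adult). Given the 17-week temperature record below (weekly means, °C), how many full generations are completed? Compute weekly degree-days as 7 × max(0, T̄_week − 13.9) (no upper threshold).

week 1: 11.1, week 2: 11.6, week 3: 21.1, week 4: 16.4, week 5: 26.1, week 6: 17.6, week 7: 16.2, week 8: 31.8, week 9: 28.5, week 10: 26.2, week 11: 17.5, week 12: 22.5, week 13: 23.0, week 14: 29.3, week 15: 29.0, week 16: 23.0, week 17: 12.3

Weekly DD (7 × max(0, T̄ − 13.9)): 0.0, 0.0, 50.4, 17.5, 85.4, 25.9, 16.1, 125.3, 102.2, 86.1, 25.2, 60.2, 63.7, 107.8, 105.7, 63.7, 0.0.
Season total = 935.2 DD.
Complete generations = ⌊935.2 / 444⌋ = 2.

2 generations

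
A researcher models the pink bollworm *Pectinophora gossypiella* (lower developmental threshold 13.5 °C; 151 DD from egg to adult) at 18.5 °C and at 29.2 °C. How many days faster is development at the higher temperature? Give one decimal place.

20.6 days

At 18.5 °C: 151 / (18.5 − 13.5) = 151 / 5.0 = 30.200 d.
At 29.2 °C: 151 / (29.2 − 13.5) = 151 / 15.7 = 9.618 d.
Difference = |30.200 − 9.618| = 20.582 ≈ 20.6 days.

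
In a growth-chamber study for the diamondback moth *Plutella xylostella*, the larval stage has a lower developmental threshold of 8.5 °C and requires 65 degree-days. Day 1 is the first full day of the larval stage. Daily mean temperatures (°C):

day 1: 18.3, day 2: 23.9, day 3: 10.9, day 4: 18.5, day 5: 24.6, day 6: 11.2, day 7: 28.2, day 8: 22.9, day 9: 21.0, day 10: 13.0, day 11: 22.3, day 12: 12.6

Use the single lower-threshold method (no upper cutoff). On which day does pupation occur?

day 7

Daily DD above 8.5 °C: 9.8, 15.4, 2.4, 10.0, 16.1, 2.7, 19.7, 14.4, 12.5, 4.5, 13.8, 4.1.
Cumulative: 9.8, 25.2, 27.6, 37.6, 53.7, 56.4, 76.1, 90.5, 103.0, 107.5, 121.3, 125.4.
The total first reaches 65 DD on day 7.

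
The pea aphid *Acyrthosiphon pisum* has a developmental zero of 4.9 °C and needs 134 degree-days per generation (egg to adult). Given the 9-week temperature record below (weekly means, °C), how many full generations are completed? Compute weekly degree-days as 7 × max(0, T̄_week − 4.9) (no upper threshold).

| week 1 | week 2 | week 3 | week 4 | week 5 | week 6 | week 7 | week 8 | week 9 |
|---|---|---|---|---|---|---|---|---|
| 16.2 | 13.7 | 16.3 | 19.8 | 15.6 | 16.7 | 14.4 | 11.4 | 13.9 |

Weekly DD (7 × max(0, T̄ − 4.9)): 79.1, 61.6, 79.8, 104.3, 74.9, 82.6, 66.5, 45.5, 63.0.
Season total = 657.3 DD.
Complete generations = ⌊657.3 / 134⌋ = 4.

4 generations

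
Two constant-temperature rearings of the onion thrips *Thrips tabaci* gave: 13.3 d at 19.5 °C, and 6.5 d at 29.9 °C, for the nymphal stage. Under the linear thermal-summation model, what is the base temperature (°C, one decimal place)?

9.6 °C

Linear rate model ⇒ the product D·(T − T_b) is constant across temperatures.
13.3·(19.5 − T_b) = 6.5·(29.9 − T_b)
T_b = (13.3·19.5 − 6.5·29.9) / (13.3 − 6.5) = 65.00 / 6.8 = 9.559 °C ≈ 9.6 °C.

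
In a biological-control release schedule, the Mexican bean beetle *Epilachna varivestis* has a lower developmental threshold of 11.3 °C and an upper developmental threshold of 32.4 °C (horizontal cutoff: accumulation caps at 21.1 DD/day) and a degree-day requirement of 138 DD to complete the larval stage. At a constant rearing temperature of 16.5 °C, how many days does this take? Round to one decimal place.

Daily accumulation = 16.5 − 11.3 = 5.2 DD/day.
Duration = 138 / 5.2 = 26.538 ≈ 26.5 days.

26.5 days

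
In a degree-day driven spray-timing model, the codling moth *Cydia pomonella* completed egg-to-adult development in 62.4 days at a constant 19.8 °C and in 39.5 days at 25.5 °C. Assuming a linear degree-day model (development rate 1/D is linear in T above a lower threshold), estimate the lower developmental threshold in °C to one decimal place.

Under the model K = D·(T − T_b), so D₁·(T₁ − T_b) = D₂·(T₂ − T_b).
62.4·(19.8 − T_b) = 39.5·(25.5 − T_b)
T_b = (62.4·19.8 − 39.5·25.5) / (62.4 − 39.5) = 228.27 / 22.9 = 9.968 °C ≈ 10.0 °C.

10.0 °C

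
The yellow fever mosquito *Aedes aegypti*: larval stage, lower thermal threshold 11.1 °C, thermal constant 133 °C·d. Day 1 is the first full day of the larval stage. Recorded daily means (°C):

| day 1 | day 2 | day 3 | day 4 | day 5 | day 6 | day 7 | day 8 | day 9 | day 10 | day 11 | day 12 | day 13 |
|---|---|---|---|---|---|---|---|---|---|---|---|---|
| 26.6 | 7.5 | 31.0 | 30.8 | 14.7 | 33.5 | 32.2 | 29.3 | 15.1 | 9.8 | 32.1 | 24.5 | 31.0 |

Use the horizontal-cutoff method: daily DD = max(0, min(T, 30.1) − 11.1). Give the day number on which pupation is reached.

Daily DD above 11.1 °C (capped at 19.0): 15.5, 0.0, 19.0, 19.0, 3.6, 19.0, 19.0, 18.2, 4.0, 0.0, 19.0, 13.4, 19.0.
Cumulative: 15.5, 15.5, 34.5, 53.5, 57.1, 76.1, 95.1, 113.3, 117.3, 117.3, 136.3, 149.7, 168.7.
The total first reaches 133 DD on day 11.

day 11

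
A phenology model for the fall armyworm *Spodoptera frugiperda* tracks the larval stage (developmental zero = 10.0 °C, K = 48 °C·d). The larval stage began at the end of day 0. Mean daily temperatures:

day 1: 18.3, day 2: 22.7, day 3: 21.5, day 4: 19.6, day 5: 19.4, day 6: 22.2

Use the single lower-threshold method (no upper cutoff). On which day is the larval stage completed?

day 5

Daily DD above 10.0 °C: 8.3, 12.7, 11.5, 9.6, 9.4, 12.2.
Cumulative: 8.3, 21.0, 32.5, 42.1, 51.5, 63.7.
The total first reaches 48 DD on day 5.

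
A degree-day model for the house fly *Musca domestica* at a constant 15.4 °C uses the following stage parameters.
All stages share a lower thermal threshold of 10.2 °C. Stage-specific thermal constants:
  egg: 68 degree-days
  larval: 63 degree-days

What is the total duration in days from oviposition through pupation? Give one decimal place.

25.2 days

Daily accumulation at 15.4 °C = 15.4 − 10.2 = 5.2 DD/day.
Total K = 68 + 63 = 131 DD.
Total duration = 131 / 5.2 = 25.192 ≈ 25.2 days.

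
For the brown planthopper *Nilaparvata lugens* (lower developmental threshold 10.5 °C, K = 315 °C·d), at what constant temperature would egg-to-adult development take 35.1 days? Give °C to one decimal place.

19.5 °C

Required daily accumulation = 315 / 35.1 = 8.974 DD/day.
T = T_base + 8.974 = 10.5 + 8.974 = 19.474 ≈ 19.5 °C.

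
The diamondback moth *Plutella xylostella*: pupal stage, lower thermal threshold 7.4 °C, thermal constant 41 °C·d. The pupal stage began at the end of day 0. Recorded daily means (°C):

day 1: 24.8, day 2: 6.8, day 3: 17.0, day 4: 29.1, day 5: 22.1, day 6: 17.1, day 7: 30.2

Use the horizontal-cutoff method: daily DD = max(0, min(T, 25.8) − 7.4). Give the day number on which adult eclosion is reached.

day 4

Daily DD above 7.4 °C (capped at 18.4): 17.4, 0.0, 9.6, 18.4, 14.7, 9.7, 18.4.
Cumulative: 17.4, 17.4, 27.0, 45.4, 60.1, 69.8, 88.2.
The total first reaches 41 DD on day 4.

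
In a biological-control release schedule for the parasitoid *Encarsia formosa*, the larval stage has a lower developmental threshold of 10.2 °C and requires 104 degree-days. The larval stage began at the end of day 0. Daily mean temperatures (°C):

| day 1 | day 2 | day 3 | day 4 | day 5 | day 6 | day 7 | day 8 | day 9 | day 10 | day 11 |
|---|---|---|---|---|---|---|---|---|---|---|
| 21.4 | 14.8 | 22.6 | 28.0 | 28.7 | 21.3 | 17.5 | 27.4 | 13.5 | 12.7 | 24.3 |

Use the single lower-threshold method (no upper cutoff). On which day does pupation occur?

Daily DD above 10.2 °C: 11.2, 4.6, 12.4, 17.8, 18.5, 11.1, 7.3, 17.2, 3.3, 2.5, 14.1.
Cumulative: 11.2, 15.8, 28.2, 46.0, 64.5, 75.6, 82.9, 100.1, 103.4, 105.9, 120.0.
The total first reaches 104 DD on day 10.

day 10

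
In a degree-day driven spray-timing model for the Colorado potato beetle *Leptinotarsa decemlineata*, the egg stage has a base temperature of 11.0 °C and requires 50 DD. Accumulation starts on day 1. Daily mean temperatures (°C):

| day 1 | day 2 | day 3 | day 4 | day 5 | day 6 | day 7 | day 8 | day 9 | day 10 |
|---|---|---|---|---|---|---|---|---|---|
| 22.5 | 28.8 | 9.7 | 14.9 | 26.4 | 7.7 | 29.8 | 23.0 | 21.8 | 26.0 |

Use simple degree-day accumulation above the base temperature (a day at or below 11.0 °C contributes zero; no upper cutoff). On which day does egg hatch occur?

day 7

Daily DD above 11.0 °C: 11.5, 17.8, 0.0, 3.9, 15.4, 0.0, 18.8, 12.0, 10.8, 15.0.
Cumulative: 11.5, 29.3, 29.3, 33.2, 48.6, 48.6, 67.4, 79.4, 90.2, 105.2.
The total first reaches 50 DD on day 7.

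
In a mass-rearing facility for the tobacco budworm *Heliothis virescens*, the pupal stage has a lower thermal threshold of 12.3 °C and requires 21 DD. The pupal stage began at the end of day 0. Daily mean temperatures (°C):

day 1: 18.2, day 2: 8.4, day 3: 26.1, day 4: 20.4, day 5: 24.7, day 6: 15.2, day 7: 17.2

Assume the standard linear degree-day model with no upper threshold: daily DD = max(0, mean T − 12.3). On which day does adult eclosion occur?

Daily DD above 12.3 °C: 5.9, 0.0, 13.8, 8.1, 12.4, 2.9, 4.9.
Cumulative: 5.9, 5.9, 19.7, 27.8, 40.2, 43.1, 48.0.
The total first reaches 21 DD on day 4.

day 4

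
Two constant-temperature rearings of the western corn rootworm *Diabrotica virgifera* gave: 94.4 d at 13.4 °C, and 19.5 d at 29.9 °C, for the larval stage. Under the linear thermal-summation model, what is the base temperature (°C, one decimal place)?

Under the model K = D·(T − T_b), so D₁·(T₁ − T_b) = D₂·(T₂ − T_b).
94.4·(13.4 − T_b) = 19.5·(29.9 − T_b)
T_b = (94.4·13.4 − 19.5·29.9) / (94.4 − 19.5) = 681.91 / 74.9 = 9.104 °C ≈ 9.1 °C.

9.1 °C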